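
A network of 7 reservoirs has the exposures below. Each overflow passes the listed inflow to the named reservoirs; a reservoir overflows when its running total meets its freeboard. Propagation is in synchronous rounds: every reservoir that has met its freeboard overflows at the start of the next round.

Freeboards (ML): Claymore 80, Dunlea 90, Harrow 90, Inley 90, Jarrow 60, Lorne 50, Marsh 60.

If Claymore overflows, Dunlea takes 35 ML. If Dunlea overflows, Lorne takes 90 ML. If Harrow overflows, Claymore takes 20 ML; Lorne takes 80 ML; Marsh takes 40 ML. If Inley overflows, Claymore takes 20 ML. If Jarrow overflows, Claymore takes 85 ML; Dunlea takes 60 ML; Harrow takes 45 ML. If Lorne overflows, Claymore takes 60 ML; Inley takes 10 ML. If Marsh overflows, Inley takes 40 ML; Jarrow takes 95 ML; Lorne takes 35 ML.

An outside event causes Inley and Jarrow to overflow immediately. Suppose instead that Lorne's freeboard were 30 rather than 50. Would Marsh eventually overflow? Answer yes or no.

no

With Lorne's freeboard at 30:
Round 1 — Inley, Jarrow overflow (initial).
  Claymore: +20+85 → 105 ≥ 80
  Dunlea: +60 → 60 < 90
  Harrow: +45 → 45 < 90
Round 2 — Claymore overflows.
  Dunlea: +35 → 95 ≥ 90
Round 3 — Dunlea overflows.
  Lorne: +90 → 90 ≥ 30
Round 4 — Lorne overflows.
No further overflows.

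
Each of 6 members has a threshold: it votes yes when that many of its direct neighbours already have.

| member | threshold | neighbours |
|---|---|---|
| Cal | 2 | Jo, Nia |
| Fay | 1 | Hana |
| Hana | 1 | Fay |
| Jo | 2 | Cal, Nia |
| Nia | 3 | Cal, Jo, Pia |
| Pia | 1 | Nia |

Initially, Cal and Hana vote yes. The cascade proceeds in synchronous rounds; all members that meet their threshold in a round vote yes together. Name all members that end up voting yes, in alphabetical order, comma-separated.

Cal, Fay, Hana

Round 1 — Cal, Hana vote yes (initial).
Round 2 — checking thresholds:
  Fay: 1 of 1 neighbours ≥ 1, votes yes.
  Jo: 1 of 2 neighbours < 2, below threshold.
  Nia: 1 of 3 neighbours < 3, below threshold.
Round 3 — no new yes votes; cascade stops.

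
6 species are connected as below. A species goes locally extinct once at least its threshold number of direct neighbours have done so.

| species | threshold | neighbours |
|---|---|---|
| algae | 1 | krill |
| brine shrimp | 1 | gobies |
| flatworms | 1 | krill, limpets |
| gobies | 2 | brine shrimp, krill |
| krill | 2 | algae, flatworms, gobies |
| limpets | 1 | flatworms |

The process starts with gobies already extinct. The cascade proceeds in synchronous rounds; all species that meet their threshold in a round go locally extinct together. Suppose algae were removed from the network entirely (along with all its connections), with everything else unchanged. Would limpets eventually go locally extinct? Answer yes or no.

no

With algae removed:
Round 1 — gobies goes locally extinct (initial).
Round 2 — checking thresholds:
  brine shrimp: 1 of 1 neighbours ≥ 1, goes locally extinct.
  krill: 1 of 2 neighbours < 2, holds.
Round 3 — no new extinctions; cascade stops.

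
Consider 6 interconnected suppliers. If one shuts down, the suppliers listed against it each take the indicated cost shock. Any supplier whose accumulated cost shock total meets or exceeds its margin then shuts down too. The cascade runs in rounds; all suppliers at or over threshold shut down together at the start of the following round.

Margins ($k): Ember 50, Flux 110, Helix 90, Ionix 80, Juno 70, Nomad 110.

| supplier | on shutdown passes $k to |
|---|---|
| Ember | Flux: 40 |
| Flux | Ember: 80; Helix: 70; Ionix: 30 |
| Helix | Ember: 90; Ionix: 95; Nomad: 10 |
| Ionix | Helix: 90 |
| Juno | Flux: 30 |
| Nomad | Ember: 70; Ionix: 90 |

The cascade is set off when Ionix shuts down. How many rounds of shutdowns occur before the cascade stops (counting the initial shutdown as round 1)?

3

Round 1 — Ionix shuts down (initial).
  Helix: +90 → 90 ≥ 90
Round 2 — Helix shuts down.
  Ember: +90 → 90 ≥ 50
  Nomad: +10 → 10 < 110
Round 3 — Ember shuts down.
  Flux: +40 → 40 < 110
No further shutdowns.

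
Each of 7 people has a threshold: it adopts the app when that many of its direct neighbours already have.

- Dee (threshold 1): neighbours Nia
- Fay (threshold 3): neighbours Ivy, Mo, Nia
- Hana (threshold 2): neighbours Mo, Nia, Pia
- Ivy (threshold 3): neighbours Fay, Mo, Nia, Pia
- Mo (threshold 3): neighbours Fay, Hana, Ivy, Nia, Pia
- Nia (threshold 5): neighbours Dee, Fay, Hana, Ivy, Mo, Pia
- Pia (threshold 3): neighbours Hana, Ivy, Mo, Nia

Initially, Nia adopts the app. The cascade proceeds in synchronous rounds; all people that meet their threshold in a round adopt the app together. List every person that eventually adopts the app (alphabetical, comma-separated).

Dee, Nia

Round 1 — Nia adopts the app (initial).
Round 2 — checking thresholds:
  Dee: 1 of 1 neighbours ≥ 1, adopts the app.
  Fay: 1 of 3 neighbours < 3, below threshold.
  Hana: 1 of 3 neighbours < 2, below threshold.
  Ivy: 1 of 4 neighbours < 3, below threshold.
  Mo: 1 of 5 neighbours < 3, below threshold.
  Pia: 1 of 4 neighbours < 3, below threshold.
Round 3 — no new adoptions; cascade stops.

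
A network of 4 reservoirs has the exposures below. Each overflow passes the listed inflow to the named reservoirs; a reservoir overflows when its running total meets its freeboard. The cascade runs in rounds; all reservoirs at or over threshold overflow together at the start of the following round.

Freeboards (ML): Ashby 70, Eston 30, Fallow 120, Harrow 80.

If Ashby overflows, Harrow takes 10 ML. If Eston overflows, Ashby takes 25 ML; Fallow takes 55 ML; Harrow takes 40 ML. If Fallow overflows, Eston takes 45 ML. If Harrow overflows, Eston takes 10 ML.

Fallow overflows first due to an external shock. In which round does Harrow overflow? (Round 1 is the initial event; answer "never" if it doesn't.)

never

Round 1 — Fallow overflows (initial).
  Eston: +45 → 45 ≥ 30
Round 2 — Eston overflows.
  Ashby: +25 → 25 < 70
  Harrow: +40 → 40 < 80
No further overflows.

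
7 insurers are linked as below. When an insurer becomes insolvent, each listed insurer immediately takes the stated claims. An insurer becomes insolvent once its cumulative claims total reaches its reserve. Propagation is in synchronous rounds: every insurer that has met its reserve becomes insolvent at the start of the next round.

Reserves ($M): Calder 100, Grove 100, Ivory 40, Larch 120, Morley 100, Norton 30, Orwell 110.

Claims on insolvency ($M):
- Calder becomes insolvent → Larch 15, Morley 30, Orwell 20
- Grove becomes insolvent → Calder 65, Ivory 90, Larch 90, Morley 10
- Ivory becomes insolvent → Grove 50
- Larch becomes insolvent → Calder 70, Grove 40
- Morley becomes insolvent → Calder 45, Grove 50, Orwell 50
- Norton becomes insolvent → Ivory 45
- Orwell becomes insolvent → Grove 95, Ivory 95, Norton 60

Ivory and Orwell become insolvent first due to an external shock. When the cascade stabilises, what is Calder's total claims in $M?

Round 1 — Ivory, Orwell become insolvent (initial).
  Grove: +50+95 → 145 ≥ 100
  Norton: +60 → 60 ≥ 30
Round 2 — Grove, Norton become insolvent.
  Calder: +65 → 65 < 100
  Larch: +90 → 90 < 120
  Morley: +10 → 10 < 100
No further insolvencies.

65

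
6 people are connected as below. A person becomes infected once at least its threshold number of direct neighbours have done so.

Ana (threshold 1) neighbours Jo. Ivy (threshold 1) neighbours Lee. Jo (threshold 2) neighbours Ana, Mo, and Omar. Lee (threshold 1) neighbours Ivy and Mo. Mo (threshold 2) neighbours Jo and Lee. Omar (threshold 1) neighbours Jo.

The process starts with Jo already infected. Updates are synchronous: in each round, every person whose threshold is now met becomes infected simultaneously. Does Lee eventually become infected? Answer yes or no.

no

Round 1 — Jo becomes infected (initial).
Round 2 — checking thresholds:
  Ana: 1 of 1 neighbours ≥ 1, becomes infected.
  Mo: 1 of 2 neighbours < 2, below threshold.
  Omar: 1 of 1 neighbours ≥ 1, becomes infected.
Round 3 — no new infections; cascade stops.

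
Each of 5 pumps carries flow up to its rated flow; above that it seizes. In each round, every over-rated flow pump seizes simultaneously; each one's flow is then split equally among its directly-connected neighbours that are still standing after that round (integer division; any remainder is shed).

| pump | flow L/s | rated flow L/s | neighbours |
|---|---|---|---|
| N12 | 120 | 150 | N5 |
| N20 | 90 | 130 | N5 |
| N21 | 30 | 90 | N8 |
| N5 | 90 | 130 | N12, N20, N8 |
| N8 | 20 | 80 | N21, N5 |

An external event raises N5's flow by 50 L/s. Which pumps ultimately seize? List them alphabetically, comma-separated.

Round 1 — N5 at 140 > 130. N5 seizes.
  N5 sheds 140 L/s to N12, N20, N8: 46 each (2 lost).
    N12: 120+46 = 166 > 150
    N20: 90+46 = 136 > 130
    N8: 20+46 = 66 ≤ 80
Round 2 — N12, N20 seize.
  N12 sheds 166 L/s: no online neighbours, lost.
  N20 sheds 136 L/s: no online neighbours, lost.
No further seizures.

N12, N20, N5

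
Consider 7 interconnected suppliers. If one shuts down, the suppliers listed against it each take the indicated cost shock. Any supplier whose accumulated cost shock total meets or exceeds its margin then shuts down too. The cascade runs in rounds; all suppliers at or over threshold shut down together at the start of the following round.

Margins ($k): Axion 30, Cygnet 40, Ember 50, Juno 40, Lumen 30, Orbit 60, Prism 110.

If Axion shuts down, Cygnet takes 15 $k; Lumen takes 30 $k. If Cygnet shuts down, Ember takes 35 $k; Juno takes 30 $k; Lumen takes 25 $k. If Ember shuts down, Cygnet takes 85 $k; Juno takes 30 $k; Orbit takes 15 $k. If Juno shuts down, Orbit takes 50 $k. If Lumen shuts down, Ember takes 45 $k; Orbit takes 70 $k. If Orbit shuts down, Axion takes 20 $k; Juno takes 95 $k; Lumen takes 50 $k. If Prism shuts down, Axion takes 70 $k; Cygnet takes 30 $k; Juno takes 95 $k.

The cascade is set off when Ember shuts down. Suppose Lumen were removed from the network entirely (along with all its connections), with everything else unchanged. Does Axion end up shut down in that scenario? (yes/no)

With Lumen removed:
Round 1 — Ember shuts down (initial).
  Cygnet: +85 → 85 ≥ 40
  Juno: +30 → 30 < 40
  Orbit: +15 → 15 < 60
Round 2 — Cygnet shuts down.
  Juno: +30 → 60 ≥ 40
Round 3 — Juno shuts down.
  Orbit: +50 → 65 ≥ 60
Round 4 — Orbit shuts down.
  Axion: +20 → 20 < 30
No further shutdowns.

no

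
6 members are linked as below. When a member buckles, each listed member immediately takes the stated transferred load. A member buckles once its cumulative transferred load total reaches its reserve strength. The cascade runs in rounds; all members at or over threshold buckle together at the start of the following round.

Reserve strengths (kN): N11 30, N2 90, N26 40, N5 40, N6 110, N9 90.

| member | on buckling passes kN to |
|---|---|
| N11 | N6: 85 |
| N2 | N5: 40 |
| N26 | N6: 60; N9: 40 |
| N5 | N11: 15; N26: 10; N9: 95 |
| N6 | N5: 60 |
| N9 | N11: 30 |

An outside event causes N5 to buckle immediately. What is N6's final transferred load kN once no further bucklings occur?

85

Round 1 — N5 buckles (initial).
  N11: +15 → 15 < 30
  N26: +10 → 10 < 40
  N9: +95 → 95 ≥ 90
Round 2 — N9 buckles.
  N11: +30 → 45 ≥ 30
Round 3 — N11 buckles.
  N6: +85 → 85 < 110
No further bucklings.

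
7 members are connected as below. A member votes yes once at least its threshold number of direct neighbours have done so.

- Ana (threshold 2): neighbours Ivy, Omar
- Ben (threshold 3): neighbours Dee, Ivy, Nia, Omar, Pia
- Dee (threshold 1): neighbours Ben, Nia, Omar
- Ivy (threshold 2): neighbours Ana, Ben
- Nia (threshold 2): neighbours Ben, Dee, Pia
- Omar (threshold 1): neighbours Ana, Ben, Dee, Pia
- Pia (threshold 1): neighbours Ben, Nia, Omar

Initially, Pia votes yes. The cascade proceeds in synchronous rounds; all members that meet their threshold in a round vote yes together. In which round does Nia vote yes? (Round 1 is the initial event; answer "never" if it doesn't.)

4

Round 1 — Pia votes yes (initial).
Round 2 — checking thresholds:
  Ben: 1 of 5 neighbours < 3, below threshold.
  Nia: 1 of 3 neighbours < 2, below threshold.
  Omar: 1 of 4 neighbours ≥ 1, votes yes.
Round 3 — checking thresholds:
  Ana: 1 of 2 neighbours < 2, below threshold.
  Ben: 2 of 5 neighbours < 3, below threshold.
  Dee: 1 of 3 neighbours ≥ 1, votes yes.
  Nia: 1 of 3 neighbours < 2, below threshold.
Round 4 — checking thresholds:
  Ana: 1 of 2 neighbours < 2, below threshold.
  Ben: 3 of 5 neighbours ≥ 3, votes yes.
  Nia: 2 of 3 neighbours ≥ 2, votes yes.
Round 5 — no new yes votes; cascade stops.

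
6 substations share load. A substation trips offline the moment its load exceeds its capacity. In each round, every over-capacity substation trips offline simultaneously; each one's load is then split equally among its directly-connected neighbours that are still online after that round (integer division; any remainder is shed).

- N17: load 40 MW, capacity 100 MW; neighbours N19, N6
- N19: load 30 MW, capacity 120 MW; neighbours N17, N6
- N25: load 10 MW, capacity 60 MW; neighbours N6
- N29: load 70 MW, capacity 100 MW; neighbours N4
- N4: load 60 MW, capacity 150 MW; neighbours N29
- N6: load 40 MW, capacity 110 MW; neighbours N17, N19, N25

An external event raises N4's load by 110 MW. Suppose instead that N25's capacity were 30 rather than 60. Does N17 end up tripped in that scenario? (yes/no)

no

With N25's capacity at 30:
Round 1 — N4 at 170 > 150. N4 trips offline.
  N4 sheds 170 MW to N29: 170 each.
    N29: 70+170 = 240 > 100
Round 2 — N29 trips offline.
  N29 sheds 240 MW: no online neighbours, lost.
No further trips.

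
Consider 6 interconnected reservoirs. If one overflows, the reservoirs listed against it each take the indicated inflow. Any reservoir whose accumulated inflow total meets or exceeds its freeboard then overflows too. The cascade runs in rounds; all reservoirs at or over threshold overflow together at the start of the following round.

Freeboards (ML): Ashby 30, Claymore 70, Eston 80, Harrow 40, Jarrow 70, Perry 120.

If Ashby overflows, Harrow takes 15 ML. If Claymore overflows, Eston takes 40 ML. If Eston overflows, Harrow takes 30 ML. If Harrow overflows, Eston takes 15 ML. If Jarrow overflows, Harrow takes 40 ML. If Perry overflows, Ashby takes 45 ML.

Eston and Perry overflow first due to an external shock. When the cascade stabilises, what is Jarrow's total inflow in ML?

Round 1 — Eston, Perry overflow (initial).
  Ashby: +45 → 45 ≥ 30
  Harrow: +30 → 30 < 40
Round 2 — Ashby overflows.
  Harrow: +15 → 45 ≥ 40
Round 3 — Harrow overflows.
No further overflows.

0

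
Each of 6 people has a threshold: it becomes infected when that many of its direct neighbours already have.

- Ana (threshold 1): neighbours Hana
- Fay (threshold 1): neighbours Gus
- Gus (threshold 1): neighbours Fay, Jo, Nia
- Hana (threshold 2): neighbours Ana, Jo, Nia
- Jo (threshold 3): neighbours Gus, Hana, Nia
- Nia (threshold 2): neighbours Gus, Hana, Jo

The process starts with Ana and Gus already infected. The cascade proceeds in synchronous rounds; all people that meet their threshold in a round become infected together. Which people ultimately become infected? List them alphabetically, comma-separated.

Round 1 — Ana, Gus become infected (initial).
Round 2 — checking thresholds:
  Fay: 1 of 1 neighbours ≥ 1, becomes infected.
  Hana: 1 of 3 neighbours < 2, holds.
  Jo: 1 of 3 neighbours < 3, holds.
  Nia: 1 of 3 neighbours < 2, holds.
Round 3 — no new infections; cascade stops.

Ana, Fay, Gus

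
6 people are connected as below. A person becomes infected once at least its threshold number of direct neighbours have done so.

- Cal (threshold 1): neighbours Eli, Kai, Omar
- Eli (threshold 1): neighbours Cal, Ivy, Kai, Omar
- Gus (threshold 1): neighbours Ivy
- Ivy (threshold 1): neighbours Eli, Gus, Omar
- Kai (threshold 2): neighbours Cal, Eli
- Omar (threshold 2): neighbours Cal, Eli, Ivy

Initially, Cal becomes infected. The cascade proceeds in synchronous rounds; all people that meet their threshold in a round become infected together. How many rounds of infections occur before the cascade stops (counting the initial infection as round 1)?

4

Round 1 — Cal becomes infected (initial).
Round 2 — checking thresholds:
  Eli: 1 of 4 neighbours ≥ 1, becomes infected.
  Kai: 1 of 2 neighbours < 2, below threshold.
  Omar: 1 of 3 neighbours < 2, below threshold.
Round 3 — checking thresholds:
  Ivy: 1 of 3 neighbours ≥ 1, becomes infected.
  Kai: 2 of 2 neighbours ≥ 2, becomes infected.
  Omar: 2 of 3 neighbours ≥ 2, becomes infected.
Round 4 — checking thresholds:
  Gus: 1 of 1 neighbours ≥ 1, becomes infected.
Round 5 — no new infections; cascade stops.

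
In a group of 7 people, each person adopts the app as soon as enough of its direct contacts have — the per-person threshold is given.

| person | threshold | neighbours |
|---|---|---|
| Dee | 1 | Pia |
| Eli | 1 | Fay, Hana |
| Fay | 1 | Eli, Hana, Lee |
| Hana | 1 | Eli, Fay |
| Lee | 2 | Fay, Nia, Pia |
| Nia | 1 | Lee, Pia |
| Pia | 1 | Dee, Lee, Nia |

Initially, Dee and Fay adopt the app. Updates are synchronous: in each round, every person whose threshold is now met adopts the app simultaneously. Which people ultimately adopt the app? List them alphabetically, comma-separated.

Dee, Eli, Fay, Hana, Lee, Nia, Pia

Round 1 — Dee, Fay adopt the app (initial).
Round 2 — checking thresholds:
  Eli: 1 of 2 neighbours ≥ 1, adopts the app.
  Hana: 1 of 2 neighbours ≥ 1, adopts the app.
  Lee: 1 of 3 neighbours < 2, holds.
  Pia: 1 of 3 neighbours ≥ 1, adopts the app.
Round 3 — checking thresholds:
  Lee: 2 of 3 neighbours ≥ 2, adopts the app.
  Nia: 1 of 2 neighbours ≥ 1, adopts the app.
Round 4 — no new adoptions; cascade stops.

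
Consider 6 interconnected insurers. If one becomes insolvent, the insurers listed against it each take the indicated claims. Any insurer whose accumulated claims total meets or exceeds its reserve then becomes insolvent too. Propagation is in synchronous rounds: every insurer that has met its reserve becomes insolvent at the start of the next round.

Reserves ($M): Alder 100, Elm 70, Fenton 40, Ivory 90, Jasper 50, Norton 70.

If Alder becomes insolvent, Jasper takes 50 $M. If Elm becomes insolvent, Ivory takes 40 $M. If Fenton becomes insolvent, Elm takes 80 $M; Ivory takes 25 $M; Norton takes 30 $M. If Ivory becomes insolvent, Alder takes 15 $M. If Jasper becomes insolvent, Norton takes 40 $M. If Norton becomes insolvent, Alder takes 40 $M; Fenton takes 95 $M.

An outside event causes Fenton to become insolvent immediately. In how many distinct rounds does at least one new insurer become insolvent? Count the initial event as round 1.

2

Round 1 — Fenton becomes insolvent (initial).
  Elm: +80 → 80 ≥ 70
  Ivory: +25 → 25 < 90
  Norton: +30 → 30 < 70
Round 2 — Elm becomes insolvent.
  Ivory: +40 → 65 < 90
No further insolvencies.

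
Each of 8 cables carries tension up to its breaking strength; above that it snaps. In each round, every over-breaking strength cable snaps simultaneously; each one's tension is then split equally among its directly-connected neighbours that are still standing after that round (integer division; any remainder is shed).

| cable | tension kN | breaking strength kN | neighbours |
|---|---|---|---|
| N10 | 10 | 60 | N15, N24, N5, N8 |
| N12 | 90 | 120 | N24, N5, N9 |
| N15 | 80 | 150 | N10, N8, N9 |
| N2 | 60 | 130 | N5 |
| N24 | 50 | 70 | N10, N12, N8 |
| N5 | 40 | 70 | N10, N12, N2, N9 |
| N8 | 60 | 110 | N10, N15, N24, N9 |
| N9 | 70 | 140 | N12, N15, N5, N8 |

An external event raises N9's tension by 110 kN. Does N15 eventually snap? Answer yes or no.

Round 1 — N9 at 180 > 140. N9 snaps.
  N9 sheds 180 kN to N12, N15, N5, N8: 45 each.
    N12: 90+45 = 135 > 120
    N15: 80+45 = 125 ≤ 150
    N5: 40+45 = 85 > 70
    N8: 60+45 = 105 ≤ 110
Round 2 — N12, N5 snap.
  N12 sheds 135 kN to N24: 135 each.
    N24: 50+135 = 185 > 70
  N5 sheds 85 kN to N10, N2: 42 each (1 lost).
    N10: 10+42 = 52 ≤ 60
    N2: 60+42 = 102 ≤ 130
Round 3 — N24 snaps.
  N24 sheds 185 kN to N10, N8: 92 each (1 lost).
    N10: 52+92 = 144 > 60
    N8: 105+92 = 197 > 110
Round 4 — N10, N8 snap.
  N10 sheds 144 kN to N15: 144 each.
    N15: 125+144 = 269 > 150
  N8 sheds 197 kN to N15: 197 each.
    N15: 269+197 = 466 > 150
Round 5 — N15 snaps.
  N15 sheds 466 kN: no online neighbours, lost.
No further breaks.

yes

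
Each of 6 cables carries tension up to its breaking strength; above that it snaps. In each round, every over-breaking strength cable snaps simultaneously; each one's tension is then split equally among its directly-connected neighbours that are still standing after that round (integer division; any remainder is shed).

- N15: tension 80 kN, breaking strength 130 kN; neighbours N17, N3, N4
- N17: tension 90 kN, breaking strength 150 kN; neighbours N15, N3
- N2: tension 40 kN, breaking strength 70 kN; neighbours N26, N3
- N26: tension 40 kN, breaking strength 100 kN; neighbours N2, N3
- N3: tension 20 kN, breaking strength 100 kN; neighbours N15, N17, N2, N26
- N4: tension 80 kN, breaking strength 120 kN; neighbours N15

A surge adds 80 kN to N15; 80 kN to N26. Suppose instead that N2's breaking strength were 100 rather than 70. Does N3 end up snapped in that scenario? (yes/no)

With N2's breaking strength at 100:
Round 1 — N15 at 160 > 130; N26 at 120 > 100. N15, N26 snap.
  N15 sheds 160 kN to N17, N3, N4: 53 each (1 lost).
    N17: 90+53 = 143 ≤ 150
    N3: 20+53 = 73 ≤ 100
    N4: 80+53 = 133 > 120
  N26 sheds 120 kN to N2, N3: 60 each.
    N2: 40+60 = 100 ≤ 100
    N3: 73+60 = 133 > 100
Round 2 — N3, N4 snap.
  N3 sheds 133 kN to N17, N2: 66 each (1 lost).
    N17: 143+66 = 209 > 150
    N2: 100+66 = 166 > 100
  N4 sheds 133 kN: no online neighbours, lost.
Round 3 — N17, N2 snap.
  N17 sheds 209 kN: no online neighbours, lost.
  N2 sheds 166 kN: no online neighbours, lost.
No further breaks.

yes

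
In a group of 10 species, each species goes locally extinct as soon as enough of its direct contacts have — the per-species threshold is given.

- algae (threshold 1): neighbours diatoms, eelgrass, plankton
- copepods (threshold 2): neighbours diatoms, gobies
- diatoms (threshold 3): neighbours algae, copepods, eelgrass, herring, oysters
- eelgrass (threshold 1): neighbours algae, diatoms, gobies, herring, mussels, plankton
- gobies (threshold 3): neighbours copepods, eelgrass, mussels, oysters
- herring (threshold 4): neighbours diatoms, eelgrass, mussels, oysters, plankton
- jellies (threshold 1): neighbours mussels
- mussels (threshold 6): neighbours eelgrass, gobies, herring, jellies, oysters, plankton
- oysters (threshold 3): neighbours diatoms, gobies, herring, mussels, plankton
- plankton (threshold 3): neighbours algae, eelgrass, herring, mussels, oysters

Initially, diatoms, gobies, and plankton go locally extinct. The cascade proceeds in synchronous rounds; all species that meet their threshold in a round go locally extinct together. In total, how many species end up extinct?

Round 1 — diatoms, gobies, plankton go locally extinct (initial).
Round 2 — checking thresholds:
  algae: 2 of 3 neighbours ≥ 1, goes locally extinct.
  copepods: 2 of 2 neighbours ≥ 2, goes locally extinct.
  eelgrass: 3 of 6 neighbours ≥ 1, goes locally extinct.
  herring: 2 of 5 neighbours < 4, below threshold.
  mussels: 2 of 6 neighbours < 6, below threshold.
  oysters: 3 of 5 neighbours ≥ 3, goes locally extinct.
Round 3 — checking thresholds:
  herring: 4 of 5 neighbours ≥ 4, goes locally extinct.
  mussels: 4 of 6 neighbours < 6, below threshold.
Round 4 — no new extinctions; cascade stops.

8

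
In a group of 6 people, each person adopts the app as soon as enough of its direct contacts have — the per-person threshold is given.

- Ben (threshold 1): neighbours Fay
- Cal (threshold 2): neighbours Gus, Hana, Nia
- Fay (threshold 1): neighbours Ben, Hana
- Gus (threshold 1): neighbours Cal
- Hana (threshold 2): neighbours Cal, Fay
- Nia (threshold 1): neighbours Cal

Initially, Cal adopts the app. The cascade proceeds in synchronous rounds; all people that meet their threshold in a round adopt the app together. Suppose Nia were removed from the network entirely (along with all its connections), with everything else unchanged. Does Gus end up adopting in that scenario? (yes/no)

yes

With Nia removed:
Round 1 — Cal adopts the app (initial).
Round 2 — checking thresholds:
  Gus: 1 of 1 neighbours ≥ 1, adopts the app.
  Hana: 1 of 2 neighbours < 2, below threshold.
Round 3 — no new adoptions; cascade stops.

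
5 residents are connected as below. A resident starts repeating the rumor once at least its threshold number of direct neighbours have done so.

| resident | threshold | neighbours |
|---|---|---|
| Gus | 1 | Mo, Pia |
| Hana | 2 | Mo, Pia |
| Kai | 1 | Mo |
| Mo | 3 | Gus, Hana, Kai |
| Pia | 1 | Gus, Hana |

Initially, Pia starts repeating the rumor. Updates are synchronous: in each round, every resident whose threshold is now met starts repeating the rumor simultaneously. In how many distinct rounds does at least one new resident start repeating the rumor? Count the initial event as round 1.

2

Round 1 — Pia starts repeating the rumor (initial).
Round 2 — checking thresholds:
  Gus: 1 of 2 neighbours ≥ 1, starts repeating the rumor.
  Hana: 1 of 2 neighbours < 2, holds.
Round 3 — no new spreads; cascade stops.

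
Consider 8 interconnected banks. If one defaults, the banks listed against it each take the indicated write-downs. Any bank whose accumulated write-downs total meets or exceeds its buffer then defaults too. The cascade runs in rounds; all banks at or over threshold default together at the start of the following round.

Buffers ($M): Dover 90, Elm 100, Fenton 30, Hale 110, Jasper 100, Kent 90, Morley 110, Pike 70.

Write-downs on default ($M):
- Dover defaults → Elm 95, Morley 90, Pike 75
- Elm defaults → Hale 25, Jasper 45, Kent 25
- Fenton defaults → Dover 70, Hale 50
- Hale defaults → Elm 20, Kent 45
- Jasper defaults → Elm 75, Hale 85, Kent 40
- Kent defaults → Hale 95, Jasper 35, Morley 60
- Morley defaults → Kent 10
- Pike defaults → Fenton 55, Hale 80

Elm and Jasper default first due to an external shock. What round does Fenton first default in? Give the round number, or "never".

Round 1 — Elm, Jasper default (initial).
  Hale: +25+85 → 110 ≥ 110
  Kent: +25+40 → 65 < 90
Round 2 — Hale defaults.
  Kent: +45 → 110 ≥ 90
Round 3 — Kent defaults.
  Morley: +60 → 60 < 110
No further defaults.

never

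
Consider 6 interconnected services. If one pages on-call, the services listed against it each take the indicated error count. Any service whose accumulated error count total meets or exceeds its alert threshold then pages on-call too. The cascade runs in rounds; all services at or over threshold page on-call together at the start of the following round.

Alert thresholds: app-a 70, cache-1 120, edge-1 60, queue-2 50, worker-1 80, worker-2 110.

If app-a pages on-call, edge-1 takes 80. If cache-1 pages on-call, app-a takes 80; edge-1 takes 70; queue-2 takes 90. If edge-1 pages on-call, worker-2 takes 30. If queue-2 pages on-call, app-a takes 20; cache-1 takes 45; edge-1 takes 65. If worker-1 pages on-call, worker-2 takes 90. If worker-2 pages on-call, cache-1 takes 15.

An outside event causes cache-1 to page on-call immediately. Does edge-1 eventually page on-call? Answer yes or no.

Round 1 — cache-1 pages on-call (initial).
  app-a: +80 → 80 ≥ 70
  edge-1: +70 → 70 ≥ 60
  queue-2: +90 → 90 ≥ 50
Round 2 — app-a, edge-1, queue-2 page on-call.
  worker-2: +30 → 30 < 110
No further pages.

yes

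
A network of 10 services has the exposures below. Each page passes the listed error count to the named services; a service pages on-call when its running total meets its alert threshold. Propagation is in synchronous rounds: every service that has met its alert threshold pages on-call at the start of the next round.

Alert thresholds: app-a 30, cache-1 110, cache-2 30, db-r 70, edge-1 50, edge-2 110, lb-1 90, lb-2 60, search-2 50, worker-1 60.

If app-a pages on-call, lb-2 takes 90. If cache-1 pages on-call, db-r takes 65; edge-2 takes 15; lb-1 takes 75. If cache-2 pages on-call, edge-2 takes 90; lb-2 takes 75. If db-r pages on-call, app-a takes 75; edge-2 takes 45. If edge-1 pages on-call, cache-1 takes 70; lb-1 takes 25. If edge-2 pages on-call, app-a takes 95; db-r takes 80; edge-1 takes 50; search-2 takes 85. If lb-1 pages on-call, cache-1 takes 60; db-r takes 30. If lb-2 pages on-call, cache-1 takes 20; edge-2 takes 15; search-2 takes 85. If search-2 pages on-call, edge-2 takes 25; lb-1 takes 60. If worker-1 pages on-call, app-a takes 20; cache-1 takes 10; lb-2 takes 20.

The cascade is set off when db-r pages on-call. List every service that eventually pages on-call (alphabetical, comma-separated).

app-a, db-r, lb-2, search-2

Round 1 — db-r pages on-call (initial).
  app-a: +75 → 75 ≥ 30
  edge-2: +45 → 45 < 110
Round 2 — app-a pages on-call.
  lb-2: +90 → 90 ≥ 60
Round 3 — lb-2 pages on-call.
  cache-1: +20 → 20 < 110
  edge-2: +15 → 60 < 110
  search-2: +85 → 85 ≥ 50
Round 4 — search-2 pages on-call.
  edge-2: +25 → 85 < 110
  lb-1: +60 → 60 < 90
No further pages.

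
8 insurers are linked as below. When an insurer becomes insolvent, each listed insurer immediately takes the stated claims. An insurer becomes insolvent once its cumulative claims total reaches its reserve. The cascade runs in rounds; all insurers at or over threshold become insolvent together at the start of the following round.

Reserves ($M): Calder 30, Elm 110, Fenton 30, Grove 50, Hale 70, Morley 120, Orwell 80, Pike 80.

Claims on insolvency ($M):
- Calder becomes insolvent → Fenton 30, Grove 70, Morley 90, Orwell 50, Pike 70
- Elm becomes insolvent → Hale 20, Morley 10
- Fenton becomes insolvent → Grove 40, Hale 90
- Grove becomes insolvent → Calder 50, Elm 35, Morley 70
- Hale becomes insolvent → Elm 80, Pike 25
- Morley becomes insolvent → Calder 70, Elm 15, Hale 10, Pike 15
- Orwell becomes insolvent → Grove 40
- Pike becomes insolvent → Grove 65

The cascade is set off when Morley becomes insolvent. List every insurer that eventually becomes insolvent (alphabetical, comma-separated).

Calder, Elm, Fenton, Grove, Hale, Morley, Pike

Round 1 — Morley becomes insolvent (initial).
  Calder: +70 → 70 ≥ 30
  Elm: +15 → 15 < 110
  Hale: +10 → 10 < 70
  Pike: +15 → 15 < 80
Round 2 — Calder becomes insolvent.
  Fenton: +30 → 30 ≥ 30
  Grove: +70 → 70 ≥ 50
  Orwell: +50 → 50 < 80
  Pike: +70 → 85 ≥ 80
Round 3 — Fenton, Grove, Pike become insolvent.
  Elm: +35 → 50 < 110
  Hale: +90 → 100 ≥ 70
Round 4 — Hale becomes insolvent.
  Elm: +80 → 130 ≥ 110
Round 5 — Elm becomes insolvent.
No further insolvencies.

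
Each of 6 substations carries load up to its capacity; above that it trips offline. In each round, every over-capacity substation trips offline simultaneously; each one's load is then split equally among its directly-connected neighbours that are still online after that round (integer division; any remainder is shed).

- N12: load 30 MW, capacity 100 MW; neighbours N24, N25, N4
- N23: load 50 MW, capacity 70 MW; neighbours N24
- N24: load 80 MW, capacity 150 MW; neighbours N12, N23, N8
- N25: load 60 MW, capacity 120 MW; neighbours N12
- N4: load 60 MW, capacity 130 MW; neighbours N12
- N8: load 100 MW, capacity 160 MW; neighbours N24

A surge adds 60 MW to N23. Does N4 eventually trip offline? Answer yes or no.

Round 1 — N23 at 110 > 70. N23 trips offline.
  N23 sheds 110 MW to N24: 110 each.
    N24: 80+110 = 190 > 150
Round 2 — N24 trips offline.
  N24 sheds 190 MW to N12, N8: 95 each.
    N12: 30+95 = 125 > 100
    N8: 100+95 = 195 > 160
Round 3 — N12, N8 trip offline.
  N12 sheds 125 MW to N25, N4: 62 each (1 lost).
    N25: 60+62 = 122 > 120
    N4: 60+62 = 122 ≤ 130
  N8 sheds 195 MW: no online neighbours, lost.
Round 4 — N25 trips offline.
  N25 sheds 122 MW: no online neighbours, lost.
No further trips.

no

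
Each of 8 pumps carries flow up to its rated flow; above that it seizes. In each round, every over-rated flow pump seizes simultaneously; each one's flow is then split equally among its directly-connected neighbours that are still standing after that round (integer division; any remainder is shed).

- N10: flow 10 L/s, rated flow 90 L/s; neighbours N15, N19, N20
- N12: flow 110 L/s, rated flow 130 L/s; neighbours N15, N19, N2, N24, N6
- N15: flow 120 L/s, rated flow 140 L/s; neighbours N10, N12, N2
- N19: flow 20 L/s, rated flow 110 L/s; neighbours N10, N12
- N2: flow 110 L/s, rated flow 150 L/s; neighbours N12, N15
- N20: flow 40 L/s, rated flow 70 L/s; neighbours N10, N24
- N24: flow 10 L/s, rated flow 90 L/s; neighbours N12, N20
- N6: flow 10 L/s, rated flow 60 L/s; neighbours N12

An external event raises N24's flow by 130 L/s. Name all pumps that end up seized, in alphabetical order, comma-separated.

N10, N12, N15, N19, N2, N20, N24

Round 1 — N24 at 140 > 90. N24 seizes.
  N24 sheds 140 L/s to N12, N20: 70 each.
    N12: 110+70 = 180 > 130
    N20: 40+70 = 110 > 70
Round 2 — N12, N20 seize.
  N12 sheds 180 L/s to N15, N19, N2, N6: 45 each.
    N15: 120+45 = 165 > 140
    N19: 20+45 = 65 ≤ 110
    N2: 110+45 = 155 > 150
    N6: 10+45 = 55 ≤ 60
  N20 sheds 110 L/s to N10: 110 each.
    N10: 10+110 = 120 > 90
Round 3 — N10, N15, N2 seize.
  N10 sheds 120 L/s to N19: 120 each.
    N19: 65+120 = 185 > 110
  N15 sheds 165 L/s: no online neighbours, lost.
  N2 sheds 155 L/s: no online neighbours, lost.
Round 4 — N19 seizes.
  N19 sheds 185 L/s: no online neighbours, lost.
No further seizures.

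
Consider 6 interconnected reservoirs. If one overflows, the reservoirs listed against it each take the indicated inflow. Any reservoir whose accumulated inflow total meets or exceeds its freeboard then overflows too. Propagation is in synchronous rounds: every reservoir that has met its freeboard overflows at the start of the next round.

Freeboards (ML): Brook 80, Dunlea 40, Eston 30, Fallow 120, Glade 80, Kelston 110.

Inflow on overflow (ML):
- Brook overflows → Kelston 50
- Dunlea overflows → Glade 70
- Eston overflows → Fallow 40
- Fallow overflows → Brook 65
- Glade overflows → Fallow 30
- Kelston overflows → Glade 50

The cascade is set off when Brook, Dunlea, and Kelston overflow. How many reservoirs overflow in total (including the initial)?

4

Round 1 — Brook, Dunlea, Kelston overflow (initial).
  Glade: +70+50 → 120 ≥ 80
Round 2 — Glade overflows.
  Fallow: +30 → 30 < 120
No further overflows.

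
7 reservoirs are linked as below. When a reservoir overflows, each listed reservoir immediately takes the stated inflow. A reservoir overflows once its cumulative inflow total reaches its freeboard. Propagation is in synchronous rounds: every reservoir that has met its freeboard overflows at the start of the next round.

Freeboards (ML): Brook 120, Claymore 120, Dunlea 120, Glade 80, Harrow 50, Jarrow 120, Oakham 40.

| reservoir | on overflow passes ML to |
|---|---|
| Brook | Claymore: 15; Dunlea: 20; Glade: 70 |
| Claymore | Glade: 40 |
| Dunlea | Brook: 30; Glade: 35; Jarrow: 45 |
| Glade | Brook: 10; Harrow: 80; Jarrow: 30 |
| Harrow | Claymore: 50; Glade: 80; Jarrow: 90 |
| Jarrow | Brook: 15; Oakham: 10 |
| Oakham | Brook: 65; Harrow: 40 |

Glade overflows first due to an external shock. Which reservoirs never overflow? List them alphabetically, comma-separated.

Round 1 — Glade overflows (initial).
  Brook: +10 → 10 < 120
  Harrow: +80 → 80 ≥ 50
  Jarrow: +30 → 30 < 120
Round 2 — Harrow overflows.
  Claymore: +50 → 50 < 120
  Jarrow: +90 → 120 ≥ 120
Round 3 — Jarrow overflows.
  Brook: +15 → 25 < 120
  Oakham: +10 → 10 < 40
No further overflows.

Brook, Claymore, Dunlea, Oakham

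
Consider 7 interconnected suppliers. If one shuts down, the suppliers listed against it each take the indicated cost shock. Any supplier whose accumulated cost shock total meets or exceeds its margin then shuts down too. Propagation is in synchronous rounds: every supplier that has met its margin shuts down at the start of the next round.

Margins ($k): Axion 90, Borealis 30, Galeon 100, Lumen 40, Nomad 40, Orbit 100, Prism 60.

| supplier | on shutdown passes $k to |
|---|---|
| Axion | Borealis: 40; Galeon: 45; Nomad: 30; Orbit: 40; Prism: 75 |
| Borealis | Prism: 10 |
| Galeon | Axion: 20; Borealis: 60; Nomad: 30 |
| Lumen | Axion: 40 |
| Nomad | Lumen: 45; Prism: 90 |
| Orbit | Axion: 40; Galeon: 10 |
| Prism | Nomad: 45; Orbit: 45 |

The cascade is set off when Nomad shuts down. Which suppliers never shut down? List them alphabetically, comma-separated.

Axion, Borealis, Galeon, Orbit

Round 1 — Nomad shuts down (initial).
  Lumen: +45 → 45 ≥ 40
  Prism: +90 → 90 ≥ 60
Round 2 — Lumen, Prism shut down.
  Axion: +40 → 40 < 90
  Orbit: +45 → 45 < 100
No further shutdowns.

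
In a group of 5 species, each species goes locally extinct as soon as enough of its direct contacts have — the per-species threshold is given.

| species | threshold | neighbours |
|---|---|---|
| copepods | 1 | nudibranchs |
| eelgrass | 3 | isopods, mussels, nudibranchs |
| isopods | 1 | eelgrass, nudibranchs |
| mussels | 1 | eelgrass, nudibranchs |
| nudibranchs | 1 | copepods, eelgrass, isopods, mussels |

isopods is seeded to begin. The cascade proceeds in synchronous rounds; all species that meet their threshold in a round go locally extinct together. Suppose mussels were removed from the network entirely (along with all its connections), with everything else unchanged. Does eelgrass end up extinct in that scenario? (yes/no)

no

With mussels removed:
Round 1 — isopods goes locally extinct (initial).
Round 2 — checking thresholds:
  eelgrass: 1 of 2 neighbours < 3, holds.
  nudibranchs: 1 of 3 neighbours ≥ 1, goes locally extinct.
Round 3 — checking thresholds:
  copepods: 1 of 1 neighbours ≥ 1, goes locally extinct.
  eelgrass: 2 of 2 neighbours < 3, holds.
Round 4 — no new extinctions; cascade stops.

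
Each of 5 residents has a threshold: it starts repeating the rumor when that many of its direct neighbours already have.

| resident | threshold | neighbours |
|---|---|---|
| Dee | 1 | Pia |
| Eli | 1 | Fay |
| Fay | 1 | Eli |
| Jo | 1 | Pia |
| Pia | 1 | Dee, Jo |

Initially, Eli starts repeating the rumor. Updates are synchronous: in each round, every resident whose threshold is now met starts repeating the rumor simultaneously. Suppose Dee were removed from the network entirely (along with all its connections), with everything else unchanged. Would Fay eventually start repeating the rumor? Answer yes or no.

With Dee removed:
Round 1 — Eli starts repeating the rumor (initial).
Round 2 — checking thresholds:
  Fay: 1 of 1 neighbours ≥ 1, starts repeating the rumor.
Round 3 — no new spreads; cascade stops.

yes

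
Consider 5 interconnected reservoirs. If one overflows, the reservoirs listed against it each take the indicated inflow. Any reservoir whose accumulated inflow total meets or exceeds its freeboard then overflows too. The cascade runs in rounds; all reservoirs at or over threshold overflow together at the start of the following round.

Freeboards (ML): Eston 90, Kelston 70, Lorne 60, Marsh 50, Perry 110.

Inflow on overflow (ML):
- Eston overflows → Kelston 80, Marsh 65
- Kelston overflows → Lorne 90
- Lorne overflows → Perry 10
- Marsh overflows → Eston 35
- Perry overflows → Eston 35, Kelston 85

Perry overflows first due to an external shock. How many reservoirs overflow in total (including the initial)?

3

Round 1 — Perry overflows (initial).
  Eston: +35 → 35 < 90
  Kelston: +85 → 85 ≥ 70
Round 2 — Kelston overflows.
  Lorne: +90 → 90 ≥ 60
Round 3 — Lorne overflows.
No further overflows.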